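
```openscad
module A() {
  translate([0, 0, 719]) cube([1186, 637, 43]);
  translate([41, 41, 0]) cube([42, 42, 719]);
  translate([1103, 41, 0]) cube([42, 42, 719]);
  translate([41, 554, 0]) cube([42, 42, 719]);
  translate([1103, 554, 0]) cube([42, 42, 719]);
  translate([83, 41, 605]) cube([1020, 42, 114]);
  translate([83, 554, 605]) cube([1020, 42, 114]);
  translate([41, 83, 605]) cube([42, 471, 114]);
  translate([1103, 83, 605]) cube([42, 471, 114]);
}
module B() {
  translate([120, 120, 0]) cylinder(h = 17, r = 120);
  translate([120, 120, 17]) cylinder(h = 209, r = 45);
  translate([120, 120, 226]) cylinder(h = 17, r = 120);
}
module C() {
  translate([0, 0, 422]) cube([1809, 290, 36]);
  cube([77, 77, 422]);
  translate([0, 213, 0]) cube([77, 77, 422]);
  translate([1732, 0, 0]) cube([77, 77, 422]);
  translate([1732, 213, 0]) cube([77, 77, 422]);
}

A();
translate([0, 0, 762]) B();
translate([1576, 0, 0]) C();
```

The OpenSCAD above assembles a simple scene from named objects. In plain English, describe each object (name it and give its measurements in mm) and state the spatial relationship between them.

A is a table with a 1186×637 mm rectangular top, 43 mm thick, top surface at z = 762 mm, supported by four 42×42 mm square legs, each inset 41 mm from the nearest pair of top edges, running from the floor. Four apron rails, 42 mm thick and 114 mm tall, run between adjacent legs with their top edges flush with the underside of the top and their outer faces flush with the legs' outer faces.

B is a spool: two coaxial disc flanges of radius 120 mm and thickness 17 mm, joined by a core cylinder of radius 45 mm and height 209 mm. The lower flange rests on z = 0 and the three cylinders share a vertical axis.

C is a bench: a 1809×290 mm seat slab, 36 mm thick, top at z = 458 mm, on four 77×77 mm square legs flush with the seat corners and standing on z = 0.

The spool is on top of the table. The bench is on the floor beside the table on its +x side.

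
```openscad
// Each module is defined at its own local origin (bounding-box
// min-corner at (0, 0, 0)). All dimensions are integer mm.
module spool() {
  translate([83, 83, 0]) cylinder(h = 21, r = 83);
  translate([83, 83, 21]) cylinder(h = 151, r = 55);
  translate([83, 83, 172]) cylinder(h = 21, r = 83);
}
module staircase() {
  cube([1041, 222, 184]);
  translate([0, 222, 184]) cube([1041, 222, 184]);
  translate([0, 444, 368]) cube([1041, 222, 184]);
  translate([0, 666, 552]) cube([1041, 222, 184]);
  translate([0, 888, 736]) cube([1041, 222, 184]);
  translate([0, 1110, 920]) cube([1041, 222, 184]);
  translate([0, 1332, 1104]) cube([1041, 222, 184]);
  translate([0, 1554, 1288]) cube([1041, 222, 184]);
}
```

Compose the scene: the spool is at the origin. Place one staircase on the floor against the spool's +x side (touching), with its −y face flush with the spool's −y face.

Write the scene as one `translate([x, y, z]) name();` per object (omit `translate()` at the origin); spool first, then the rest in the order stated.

spool();
translate([166, 0, 0]) staircase();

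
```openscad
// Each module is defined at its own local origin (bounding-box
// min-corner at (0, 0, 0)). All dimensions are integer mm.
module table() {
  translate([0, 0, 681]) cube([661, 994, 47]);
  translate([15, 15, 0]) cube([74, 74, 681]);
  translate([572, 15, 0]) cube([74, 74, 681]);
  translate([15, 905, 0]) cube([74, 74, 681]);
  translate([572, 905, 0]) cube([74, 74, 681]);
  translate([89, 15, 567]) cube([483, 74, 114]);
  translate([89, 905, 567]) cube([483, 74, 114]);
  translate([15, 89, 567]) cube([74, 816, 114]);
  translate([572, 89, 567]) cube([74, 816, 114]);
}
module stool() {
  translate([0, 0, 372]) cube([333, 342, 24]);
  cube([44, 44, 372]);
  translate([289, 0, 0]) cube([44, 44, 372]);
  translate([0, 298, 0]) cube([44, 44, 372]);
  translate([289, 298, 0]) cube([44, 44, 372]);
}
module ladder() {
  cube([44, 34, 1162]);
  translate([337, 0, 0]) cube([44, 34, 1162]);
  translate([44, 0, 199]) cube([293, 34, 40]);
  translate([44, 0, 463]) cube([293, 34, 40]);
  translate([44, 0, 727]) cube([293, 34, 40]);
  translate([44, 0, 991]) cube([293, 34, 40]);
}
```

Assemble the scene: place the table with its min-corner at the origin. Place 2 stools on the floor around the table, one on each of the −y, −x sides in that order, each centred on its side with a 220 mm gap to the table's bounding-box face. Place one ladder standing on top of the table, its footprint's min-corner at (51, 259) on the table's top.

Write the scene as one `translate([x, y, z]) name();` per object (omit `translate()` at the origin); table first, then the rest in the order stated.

table();
translate([164, -562, 0]) stool();
translate([-553, 326, 0]) stool();
translate([51, 259, 728]) ladder();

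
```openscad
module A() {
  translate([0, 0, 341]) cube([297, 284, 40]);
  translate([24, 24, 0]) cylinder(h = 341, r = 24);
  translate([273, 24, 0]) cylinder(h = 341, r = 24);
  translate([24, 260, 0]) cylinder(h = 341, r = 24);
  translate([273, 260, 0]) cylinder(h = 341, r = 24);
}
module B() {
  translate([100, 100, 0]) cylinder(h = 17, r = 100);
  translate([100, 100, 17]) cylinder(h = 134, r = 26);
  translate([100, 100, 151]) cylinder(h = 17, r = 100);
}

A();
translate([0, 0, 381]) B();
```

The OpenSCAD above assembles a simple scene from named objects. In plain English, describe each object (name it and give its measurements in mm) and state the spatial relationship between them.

A is a four-legged stool. The seat is a 297×284×40 mm slab whose top surface is at z = 381 mm; four round legs, each 48 mm in diameter, run from the floor (z = 0) to the underside of the seat, each leg's axis is inset half a diameter from the nearest pair of seat edges (so the leg's bounding box is flush with the corner).

B is a spool: two coaxial disc flanges of radius 100 mm and thickness 17 mm, joined by a core cylinder of radius 26 mm and height 134 mm. The lower flange rests on z = 0 and the three cylinders share a vertical axis.

The spool is on top of the stool.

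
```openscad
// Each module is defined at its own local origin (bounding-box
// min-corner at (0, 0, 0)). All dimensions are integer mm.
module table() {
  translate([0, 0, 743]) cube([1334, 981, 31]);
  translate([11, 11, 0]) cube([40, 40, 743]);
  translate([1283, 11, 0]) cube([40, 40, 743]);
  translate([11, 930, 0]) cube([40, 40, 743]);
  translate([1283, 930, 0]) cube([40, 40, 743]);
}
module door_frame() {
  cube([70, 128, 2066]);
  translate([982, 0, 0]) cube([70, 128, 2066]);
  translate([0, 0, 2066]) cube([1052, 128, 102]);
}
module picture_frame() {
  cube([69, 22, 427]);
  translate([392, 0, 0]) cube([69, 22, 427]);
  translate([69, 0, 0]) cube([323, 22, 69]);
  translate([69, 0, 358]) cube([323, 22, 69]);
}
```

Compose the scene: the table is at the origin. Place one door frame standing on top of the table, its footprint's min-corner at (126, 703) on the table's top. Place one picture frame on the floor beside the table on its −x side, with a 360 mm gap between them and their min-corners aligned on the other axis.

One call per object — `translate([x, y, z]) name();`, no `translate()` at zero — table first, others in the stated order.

table();
translate([126, 703, 774]) door_frame();
translate([-821, 0, 0]) picture_frame();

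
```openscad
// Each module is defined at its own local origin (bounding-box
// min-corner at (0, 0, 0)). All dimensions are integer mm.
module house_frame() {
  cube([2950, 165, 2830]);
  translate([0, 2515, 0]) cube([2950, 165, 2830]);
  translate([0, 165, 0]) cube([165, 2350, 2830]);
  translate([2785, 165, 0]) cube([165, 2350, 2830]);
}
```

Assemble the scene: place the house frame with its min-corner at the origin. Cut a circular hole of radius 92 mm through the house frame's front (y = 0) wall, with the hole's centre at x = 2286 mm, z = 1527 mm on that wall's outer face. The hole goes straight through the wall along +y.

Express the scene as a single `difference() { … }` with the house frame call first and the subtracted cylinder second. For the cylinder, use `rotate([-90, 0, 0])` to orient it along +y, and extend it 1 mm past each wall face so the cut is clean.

difference() {
  house_frame();
  translate([2286, -1, 1527]) rotate([-90, 0, 0]) cylinder(h = 167, r = 92);
}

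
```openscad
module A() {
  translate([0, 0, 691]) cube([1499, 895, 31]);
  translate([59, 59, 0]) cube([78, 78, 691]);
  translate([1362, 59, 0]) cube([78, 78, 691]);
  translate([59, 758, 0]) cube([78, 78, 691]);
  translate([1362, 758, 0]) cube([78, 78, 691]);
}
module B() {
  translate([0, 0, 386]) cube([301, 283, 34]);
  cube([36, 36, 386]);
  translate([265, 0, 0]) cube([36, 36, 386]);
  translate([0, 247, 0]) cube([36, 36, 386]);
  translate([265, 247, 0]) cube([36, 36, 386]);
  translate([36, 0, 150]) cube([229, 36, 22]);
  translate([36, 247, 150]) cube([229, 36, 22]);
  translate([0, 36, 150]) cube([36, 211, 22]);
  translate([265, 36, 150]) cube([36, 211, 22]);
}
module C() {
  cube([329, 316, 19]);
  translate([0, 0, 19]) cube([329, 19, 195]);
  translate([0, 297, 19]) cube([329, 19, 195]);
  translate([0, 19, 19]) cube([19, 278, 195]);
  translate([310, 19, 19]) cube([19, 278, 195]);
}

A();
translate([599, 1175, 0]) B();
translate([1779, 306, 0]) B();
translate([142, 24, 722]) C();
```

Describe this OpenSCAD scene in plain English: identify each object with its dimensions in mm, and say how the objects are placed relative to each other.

A is a table: top 1499 mm (x) × 895 mm (y), 31 mm thick, upper face at z = 722 mm, on four 78×78 mm square legs, each inset 59 mm from the nearest pair of top edges, running from z = 0 to the bottom of the top.

B is a simple wooden stool: a rectangular seat 301 mm (x) by 283 mm (y), 34 mm thick, top face at z = 420 mm, on four square legs, each 36×36 mm in cross-section. The legs rest on z = 0, each flush with a corner of the seat. Four stretchers, 36 mm wide and 22 mm tall, connect adjacent legs with their undersides at z = 150 mm, each running between the inner faces of the legs it joins and aligned with the legs' outer faces on the other axis.

C is an open storage box with external size 329×316×214 mm and wall thickness 19 mm (the base is also 19 mm thick). The base covers the whole footprint; the four walls stand on the base, with the y-facing walls full-width and the x-facing walls fitting between their inner faces.

Two stools sit around the table at the +y, +x sides. The open box is on top of the table.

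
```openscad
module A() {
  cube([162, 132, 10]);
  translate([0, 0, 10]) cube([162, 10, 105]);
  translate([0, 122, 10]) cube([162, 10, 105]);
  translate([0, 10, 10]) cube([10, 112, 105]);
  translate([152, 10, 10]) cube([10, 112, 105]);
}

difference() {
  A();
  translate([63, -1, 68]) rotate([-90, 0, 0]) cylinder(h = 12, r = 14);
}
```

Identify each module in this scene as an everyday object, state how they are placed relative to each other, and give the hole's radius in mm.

The subtracted cylinder has r = 14 mm.

A is an open box. The open box has a circular hole through its front wall. The hole's radius is 14 mm.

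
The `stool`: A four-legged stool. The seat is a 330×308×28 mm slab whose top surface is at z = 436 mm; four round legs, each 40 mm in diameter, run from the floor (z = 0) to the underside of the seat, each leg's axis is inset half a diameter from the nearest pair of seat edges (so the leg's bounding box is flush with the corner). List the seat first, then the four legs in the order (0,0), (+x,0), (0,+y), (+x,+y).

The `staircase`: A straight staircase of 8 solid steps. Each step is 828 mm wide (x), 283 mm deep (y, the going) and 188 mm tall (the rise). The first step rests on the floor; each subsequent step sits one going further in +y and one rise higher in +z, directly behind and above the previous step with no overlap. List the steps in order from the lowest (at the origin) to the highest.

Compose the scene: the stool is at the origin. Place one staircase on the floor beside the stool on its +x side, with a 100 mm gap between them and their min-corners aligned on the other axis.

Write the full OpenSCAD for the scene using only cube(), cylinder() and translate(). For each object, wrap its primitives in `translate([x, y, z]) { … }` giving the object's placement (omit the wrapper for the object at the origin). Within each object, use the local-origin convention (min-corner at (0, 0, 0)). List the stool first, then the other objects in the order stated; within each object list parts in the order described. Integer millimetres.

translate([0, 0, 408]) cube([330, 308, 28]);
translate([20, 20, 0]) cylinder(h = 408, r = 20);
translate([310, 20, 0]) cylinder(h = 408, r = 20);
translate([20, 288, 0]) cylinder(h = 408, r = 20);
translate([310, 288, 0]) cylinder(h = 408, r = 20);
translate([430, 0, 0]) {
  cube([828, 283, 188]);
  translate([0, 283, 188]) cube([828, 283, 188]);
  translate([0, 566, 376]) cube([828, 283, 188]);
  translate([0, 849, 564]) cube([828, 283, 188]);
  translate([0, 1132, 752]) cube([828, 283, 188]);
  translate([0, 1415, 940]) cube([828, 283, 188]);
  translate([0, 1698, 1128]) cube([828, 283, 188]);
  translate([0, 1981, 1316]) cube([828, 283, 188]);
}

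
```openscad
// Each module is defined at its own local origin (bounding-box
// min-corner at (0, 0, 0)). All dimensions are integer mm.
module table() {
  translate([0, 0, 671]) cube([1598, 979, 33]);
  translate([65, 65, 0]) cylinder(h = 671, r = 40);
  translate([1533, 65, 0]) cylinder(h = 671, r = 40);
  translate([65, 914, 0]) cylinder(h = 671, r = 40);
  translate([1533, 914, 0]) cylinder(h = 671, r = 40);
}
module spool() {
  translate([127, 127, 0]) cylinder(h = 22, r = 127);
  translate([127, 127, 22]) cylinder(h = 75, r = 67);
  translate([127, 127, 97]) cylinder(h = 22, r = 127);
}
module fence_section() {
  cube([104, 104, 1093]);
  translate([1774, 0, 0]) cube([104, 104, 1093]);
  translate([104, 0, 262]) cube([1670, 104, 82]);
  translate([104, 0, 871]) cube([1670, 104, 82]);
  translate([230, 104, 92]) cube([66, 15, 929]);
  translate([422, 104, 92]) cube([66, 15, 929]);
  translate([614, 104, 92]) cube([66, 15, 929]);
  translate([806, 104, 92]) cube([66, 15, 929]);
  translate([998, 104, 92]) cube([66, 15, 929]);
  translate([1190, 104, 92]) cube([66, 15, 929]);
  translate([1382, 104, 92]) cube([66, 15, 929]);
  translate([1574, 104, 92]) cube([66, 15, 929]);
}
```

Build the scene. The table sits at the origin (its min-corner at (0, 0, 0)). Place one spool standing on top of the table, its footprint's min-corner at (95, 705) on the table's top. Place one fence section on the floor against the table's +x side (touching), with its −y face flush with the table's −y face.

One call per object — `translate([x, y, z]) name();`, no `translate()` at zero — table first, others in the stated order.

table();
translate([95, 705, 704]) spool();
translate([1598, 0, 0]) fence_section();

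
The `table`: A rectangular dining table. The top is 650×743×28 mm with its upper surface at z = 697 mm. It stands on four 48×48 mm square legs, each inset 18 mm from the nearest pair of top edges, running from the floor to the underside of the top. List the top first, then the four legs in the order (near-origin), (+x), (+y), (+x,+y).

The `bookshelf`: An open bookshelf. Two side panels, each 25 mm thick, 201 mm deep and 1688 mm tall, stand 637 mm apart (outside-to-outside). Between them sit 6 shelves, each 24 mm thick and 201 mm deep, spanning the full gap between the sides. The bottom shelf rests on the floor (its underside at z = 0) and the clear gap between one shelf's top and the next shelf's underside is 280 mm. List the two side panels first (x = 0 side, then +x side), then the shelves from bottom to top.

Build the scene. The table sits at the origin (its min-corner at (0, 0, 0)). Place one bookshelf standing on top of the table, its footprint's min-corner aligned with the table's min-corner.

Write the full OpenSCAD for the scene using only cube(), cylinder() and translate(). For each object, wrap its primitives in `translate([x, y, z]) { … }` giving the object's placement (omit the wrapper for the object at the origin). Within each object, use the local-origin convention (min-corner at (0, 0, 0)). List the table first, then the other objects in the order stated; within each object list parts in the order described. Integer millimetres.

translate([0, 0, 669]) cube([650, 743, 28]);
translate([18, 18, 0]) cube([48, 48, 669]);
translate([584, 18, 0]) cube([48, 48, 669]);
translate([18, 677, 0]) cube([48, 48, 669]);
translate([584, 677, 0]) cube([48, 48, 669]);
translate([0, 0, 697]) {
  cube([25, 201, 1688]);
  translate([612, 0, 0]) cube([25, 201, 1688]);
  translate([25, 0, 0]) cube([587, 201, 24]);
  translate([25, 0, 304]) cube([587, 201, 24]);
  translate([25, 0, 608]) cube([587, 201, 24]);
  translate([25, 0, 912]) cube([587, 201, 24]);
  translate([25, 0, 1216]) cube([587, 201, 24]);
  translate([25, 0, 1520]) cube([587, 201, 24]);
}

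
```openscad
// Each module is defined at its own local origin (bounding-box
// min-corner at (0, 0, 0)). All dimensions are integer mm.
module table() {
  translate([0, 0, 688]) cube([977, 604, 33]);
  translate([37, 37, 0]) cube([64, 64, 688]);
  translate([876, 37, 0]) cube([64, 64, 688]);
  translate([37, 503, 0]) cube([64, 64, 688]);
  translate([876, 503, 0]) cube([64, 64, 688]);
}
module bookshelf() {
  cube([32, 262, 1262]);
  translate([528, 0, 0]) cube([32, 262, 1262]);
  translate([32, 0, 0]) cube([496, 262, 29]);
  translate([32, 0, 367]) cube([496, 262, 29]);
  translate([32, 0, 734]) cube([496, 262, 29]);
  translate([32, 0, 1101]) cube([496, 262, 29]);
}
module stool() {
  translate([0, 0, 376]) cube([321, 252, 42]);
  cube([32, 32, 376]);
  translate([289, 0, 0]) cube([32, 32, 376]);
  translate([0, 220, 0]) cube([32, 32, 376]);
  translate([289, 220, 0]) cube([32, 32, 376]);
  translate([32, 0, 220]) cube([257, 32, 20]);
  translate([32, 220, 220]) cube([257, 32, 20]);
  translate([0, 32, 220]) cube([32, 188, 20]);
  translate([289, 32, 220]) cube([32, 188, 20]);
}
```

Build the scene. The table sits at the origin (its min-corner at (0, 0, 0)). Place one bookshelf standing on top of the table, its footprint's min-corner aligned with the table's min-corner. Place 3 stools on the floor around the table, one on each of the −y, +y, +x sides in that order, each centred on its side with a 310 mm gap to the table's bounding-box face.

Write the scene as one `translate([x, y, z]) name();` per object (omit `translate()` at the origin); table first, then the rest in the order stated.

table();
translate([0, 0, 721]) bookshelf();
translate([328, -562, 0]) stool();
translate([328, 914, 0]) stool();
translate([1287, 176, 0]) stool();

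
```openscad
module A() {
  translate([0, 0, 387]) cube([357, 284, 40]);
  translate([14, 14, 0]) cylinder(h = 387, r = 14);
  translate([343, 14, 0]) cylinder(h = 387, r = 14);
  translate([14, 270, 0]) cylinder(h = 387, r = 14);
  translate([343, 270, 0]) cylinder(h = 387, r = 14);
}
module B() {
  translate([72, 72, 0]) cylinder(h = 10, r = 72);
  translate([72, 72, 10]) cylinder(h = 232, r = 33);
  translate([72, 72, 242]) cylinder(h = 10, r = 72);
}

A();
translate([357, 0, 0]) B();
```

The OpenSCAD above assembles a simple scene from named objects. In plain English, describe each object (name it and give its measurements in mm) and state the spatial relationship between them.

A is a four-legged stool. The seat is a 357×284×40 mm slab whose top surface is at z = 427 mm; four round legs, each 28 mm in diameter, run from the floor (z = 0) to the underside of the seat, each leg's axis is inset half a diameter from the nearest pair of seat edges (so the leg's bounding box is flush with the corner).

B is a spool: two coaxial disc flanges of radius 72 mm and thickness 10 mm, joined by a core cylinder of radius 33 mm and height 232 mm. The lower flange rests on z = 0 and the three cylinders share a vertical axis.

The spool is against the stool's +x side, with their −y faces flush.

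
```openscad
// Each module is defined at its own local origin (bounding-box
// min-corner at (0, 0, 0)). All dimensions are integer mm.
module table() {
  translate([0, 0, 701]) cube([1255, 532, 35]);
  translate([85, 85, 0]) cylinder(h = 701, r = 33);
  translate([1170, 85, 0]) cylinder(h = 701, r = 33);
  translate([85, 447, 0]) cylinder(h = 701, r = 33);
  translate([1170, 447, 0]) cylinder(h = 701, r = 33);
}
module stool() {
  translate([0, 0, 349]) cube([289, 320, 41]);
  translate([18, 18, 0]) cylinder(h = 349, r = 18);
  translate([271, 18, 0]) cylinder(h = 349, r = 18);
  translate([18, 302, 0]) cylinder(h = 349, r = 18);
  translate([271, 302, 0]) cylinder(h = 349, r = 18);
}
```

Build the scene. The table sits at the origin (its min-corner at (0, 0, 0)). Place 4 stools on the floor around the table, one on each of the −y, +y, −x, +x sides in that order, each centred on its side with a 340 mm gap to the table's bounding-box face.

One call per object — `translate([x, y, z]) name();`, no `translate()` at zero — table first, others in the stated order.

table();
translate([483, -660, 0]) stool();
translate([483, 872, 0]) stool();
translate([-629, 106, 0]) stool();
translate([1595, 106, 0]) stool();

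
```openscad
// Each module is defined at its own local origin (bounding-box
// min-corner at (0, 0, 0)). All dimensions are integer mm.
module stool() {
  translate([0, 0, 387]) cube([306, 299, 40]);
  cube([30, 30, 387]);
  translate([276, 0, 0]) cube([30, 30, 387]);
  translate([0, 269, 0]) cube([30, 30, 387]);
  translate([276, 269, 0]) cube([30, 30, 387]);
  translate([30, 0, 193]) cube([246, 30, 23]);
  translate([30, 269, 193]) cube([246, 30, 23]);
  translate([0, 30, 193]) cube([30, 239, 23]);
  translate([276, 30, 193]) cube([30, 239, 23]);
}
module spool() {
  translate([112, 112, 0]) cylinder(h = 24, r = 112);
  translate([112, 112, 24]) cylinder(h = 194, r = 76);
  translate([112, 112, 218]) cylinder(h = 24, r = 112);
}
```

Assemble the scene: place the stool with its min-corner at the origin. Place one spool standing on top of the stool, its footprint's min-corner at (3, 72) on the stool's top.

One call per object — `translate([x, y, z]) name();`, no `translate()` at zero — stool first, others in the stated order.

stool();
translate([3, 72, 427]) spool();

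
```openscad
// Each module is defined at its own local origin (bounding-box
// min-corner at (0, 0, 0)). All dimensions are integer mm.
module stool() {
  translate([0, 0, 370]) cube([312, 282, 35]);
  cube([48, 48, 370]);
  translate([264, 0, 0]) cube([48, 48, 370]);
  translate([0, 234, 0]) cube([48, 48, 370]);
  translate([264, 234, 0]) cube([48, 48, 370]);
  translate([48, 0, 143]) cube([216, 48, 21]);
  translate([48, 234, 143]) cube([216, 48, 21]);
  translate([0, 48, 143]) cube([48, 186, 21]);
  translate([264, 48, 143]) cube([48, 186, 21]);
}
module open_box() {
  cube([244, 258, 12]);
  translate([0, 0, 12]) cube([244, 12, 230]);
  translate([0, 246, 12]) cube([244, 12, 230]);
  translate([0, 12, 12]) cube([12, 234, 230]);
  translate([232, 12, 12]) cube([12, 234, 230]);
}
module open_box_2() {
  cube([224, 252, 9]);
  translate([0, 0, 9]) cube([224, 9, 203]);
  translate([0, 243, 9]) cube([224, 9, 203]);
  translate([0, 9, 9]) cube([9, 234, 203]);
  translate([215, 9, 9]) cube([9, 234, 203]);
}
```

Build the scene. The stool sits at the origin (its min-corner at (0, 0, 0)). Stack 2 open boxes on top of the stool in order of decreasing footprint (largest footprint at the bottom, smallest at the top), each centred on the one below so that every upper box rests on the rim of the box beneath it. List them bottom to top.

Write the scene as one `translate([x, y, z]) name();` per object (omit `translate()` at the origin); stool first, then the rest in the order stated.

stool();
translate([34, 12, 405]) open_box();
translate([44, 15, 647]) open_box_2();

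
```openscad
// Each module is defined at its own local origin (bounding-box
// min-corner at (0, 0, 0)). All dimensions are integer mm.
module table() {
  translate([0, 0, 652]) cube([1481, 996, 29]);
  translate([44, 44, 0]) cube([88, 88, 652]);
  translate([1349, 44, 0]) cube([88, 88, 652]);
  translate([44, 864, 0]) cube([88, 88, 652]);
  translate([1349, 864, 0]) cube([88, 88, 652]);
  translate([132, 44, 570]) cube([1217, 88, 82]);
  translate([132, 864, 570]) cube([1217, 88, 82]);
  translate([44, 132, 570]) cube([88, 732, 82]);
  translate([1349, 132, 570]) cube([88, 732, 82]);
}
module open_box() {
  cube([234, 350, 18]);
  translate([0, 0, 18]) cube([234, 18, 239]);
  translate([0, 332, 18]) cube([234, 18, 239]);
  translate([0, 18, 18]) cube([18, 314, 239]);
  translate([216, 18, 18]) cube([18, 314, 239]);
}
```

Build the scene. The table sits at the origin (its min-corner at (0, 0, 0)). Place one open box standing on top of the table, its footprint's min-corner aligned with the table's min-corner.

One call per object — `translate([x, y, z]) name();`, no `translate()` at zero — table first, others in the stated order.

table();
translate([0, 0, 681]) open_box();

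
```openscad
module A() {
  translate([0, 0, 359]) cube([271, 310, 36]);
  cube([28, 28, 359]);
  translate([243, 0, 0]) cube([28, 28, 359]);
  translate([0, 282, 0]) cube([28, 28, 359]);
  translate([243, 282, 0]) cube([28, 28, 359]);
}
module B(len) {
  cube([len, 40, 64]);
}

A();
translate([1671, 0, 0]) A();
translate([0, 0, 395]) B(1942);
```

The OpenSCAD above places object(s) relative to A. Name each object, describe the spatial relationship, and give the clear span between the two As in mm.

A is a stool. B is a beam. A beam spans the tops of two stools. The clear span between the two stools is 1400 mm.

Second stool starts at x = 1671; first ends at x = 271; clear span = 1671 − 271 = 1400 mm.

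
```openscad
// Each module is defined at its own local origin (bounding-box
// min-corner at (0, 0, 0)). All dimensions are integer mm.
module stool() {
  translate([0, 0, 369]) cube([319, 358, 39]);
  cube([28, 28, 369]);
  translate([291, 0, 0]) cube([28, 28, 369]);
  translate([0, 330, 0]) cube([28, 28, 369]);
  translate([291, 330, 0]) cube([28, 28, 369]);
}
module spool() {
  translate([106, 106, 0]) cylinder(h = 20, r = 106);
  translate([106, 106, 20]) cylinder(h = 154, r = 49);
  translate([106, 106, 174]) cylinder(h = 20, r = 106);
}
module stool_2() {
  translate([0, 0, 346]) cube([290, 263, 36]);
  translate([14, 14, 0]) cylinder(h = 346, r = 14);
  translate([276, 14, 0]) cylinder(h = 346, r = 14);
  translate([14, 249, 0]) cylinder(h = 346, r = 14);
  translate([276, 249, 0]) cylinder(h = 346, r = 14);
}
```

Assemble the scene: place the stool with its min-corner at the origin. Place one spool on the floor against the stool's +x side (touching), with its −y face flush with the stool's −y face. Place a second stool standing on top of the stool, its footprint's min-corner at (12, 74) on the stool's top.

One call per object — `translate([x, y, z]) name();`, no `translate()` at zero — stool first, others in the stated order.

stool();
translate([319, 0, 0]) spool();
translate([12, 74, 408]) stool_2();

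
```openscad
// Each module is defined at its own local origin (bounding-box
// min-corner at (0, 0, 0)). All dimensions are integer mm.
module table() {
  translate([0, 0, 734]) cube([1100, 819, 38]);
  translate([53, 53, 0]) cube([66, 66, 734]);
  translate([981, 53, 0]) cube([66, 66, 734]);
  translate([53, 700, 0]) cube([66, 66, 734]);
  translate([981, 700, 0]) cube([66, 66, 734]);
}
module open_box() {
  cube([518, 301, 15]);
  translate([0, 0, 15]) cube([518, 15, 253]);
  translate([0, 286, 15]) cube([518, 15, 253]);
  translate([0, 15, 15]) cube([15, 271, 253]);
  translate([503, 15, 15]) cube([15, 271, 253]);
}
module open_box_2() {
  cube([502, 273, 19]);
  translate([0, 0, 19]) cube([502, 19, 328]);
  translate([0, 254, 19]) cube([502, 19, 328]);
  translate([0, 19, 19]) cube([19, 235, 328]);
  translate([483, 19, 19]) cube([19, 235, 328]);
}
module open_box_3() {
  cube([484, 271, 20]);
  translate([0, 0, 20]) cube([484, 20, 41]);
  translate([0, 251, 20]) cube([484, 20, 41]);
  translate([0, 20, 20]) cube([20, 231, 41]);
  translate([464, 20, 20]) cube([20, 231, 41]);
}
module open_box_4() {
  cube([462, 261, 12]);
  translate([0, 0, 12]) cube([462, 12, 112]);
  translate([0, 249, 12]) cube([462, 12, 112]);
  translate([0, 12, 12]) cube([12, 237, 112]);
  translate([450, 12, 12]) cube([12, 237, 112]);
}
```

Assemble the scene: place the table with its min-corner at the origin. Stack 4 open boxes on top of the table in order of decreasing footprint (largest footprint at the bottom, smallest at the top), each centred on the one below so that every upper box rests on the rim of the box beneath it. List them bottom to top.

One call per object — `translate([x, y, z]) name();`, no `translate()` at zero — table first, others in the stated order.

table();
translate([291, 259, 772]) open_box();
translate([299, 273, 1040]) open_box_2();
translate([308, 274, 1387]) open_box_3();
translate([319, 279, 1448]) open_box_4();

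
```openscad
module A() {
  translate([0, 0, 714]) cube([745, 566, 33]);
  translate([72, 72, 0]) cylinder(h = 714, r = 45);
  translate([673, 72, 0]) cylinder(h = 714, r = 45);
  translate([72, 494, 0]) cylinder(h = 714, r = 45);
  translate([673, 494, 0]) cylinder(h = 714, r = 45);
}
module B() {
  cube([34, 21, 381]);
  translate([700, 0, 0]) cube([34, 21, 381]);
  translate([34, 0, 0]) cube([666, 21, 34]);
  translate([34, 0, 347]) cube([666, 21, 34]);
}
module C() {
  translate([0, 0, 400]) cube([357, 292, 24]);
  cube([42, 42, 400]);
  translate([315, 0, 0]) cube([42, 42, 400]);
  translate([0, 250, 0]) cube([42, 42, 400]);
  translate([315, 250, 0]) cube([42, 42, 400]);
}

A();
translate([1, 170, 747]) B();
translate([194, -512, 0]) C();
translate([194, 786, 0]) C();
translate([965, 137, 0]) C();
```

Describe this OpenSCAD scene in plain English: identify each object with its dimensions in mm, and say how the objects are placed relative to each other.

A is a table: top 745 mm (x) × 566 mm (y), 33 mm thick, upper face at z = 747 mm, on four round legs of 90 mm diameter, each leg's bounding box inset 27 mm from the nearest pair of top edges, running from z = 0 to the bottom of the top.

B is a rectangular picture frame lying in the x–z plane (depth along y). The opening is 666 mm wide (x) by 313 mm tall (z), surrounded by a border 34 mm wide on all four sides. The frame is 21 mm deep and is made of two full-height vertical stiles with two horizontal rails fitted between them.

C is a four-legged stool. The seat is a 357×292×24 mm slab whose top surface is at z = 424 mm; four square legs, each 42×42 mm in cross-section, run from the floor (z = 0) to the underside of the seat, each flush with a corner of the seat.

The picture frame is on top of the table. Three stools sit around the table at the −y, +y, +x sides.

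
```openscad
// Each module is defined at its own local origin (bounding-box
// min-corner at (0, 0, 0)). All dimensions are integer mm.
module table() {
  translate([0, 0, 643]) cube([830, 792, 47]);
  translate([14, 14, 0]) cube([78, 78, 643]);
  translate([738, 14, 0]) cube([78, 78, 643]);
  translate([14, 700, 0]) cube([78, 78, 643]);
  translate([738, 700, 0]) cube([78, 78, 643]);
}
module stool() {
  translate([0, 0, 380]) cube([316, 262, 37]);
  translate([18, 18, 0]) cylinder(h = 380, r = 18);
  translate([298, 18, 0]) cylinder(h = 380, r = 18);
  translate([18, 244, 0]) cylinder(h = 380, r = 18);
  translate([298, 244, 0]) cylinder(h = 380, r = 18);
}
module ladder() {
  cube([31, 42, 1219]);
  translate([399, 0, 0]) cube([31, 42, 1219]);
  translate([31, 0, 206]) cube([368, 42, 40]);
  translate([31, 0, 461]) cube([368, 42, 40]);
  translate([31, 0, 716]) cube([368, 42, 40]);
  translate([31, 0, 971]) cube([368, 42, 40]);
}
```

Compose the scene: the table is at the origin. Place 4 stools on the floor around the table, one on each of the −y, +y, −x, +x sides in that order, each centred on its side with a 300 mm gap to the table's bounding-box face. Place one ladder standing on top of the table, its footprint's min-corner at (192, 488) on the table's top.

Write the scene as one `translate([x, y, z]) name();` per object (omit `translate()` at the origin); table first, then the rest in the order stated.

table();
translate([257, -562, 0]) stool();
translate([257, 1092, 0]) stool();
translate([-616, 265, 0]) stool();
translate([1130, 265, 0]) stool();
translate([192, 488, 690]) ladder();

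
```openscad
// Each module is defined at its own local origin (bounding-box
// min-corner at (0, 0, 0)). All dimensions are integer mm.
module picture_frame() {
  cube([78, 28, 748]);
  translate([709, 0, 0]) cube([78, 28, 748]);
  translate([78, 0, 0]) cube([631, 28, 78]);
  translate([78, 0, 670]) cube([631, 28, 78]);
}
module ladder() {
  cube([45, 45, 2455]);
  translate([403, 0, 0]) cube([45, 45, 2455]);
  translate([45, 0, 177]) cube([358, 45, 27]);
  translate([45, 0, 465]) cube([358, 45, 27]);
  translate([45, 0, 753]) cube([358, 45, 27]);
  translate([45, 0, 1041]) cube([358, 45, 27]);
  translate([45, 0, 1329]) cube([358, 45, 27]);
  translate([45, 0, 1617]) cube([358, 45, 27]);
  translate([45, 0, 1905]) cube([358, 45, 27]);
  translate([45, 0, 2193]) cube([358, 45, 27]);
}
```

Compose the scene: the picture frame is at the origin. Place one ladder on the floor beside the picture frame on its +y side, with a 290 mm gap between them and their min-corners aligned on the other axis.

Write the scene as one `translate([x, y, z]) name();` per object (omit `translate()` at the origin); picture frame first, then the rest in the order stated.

picture_frame();
translate([0, 318, 0]) ladder();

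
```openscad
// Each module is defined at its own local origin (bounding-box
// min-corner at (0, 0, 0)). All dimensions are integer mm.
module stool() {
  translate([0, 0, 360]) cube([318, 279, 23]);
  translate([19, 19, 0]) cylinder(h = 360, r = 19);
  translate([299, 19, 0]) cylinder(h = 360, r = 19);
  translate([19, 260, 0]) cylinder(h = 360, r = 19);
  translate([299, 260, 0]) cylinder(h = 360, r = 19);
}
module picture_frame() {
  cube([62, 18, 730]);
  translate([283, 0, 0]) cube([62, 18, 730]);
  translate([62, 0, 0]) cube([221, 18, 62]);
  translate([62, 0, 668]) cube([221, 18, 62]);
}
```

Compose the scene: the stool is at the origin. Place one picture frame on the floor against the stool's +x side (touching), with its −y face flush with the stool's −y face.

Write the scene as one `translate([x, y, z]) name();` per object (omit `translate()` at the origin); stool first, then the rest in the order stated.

stool();
translate([318, 0, 0]) picture_frame();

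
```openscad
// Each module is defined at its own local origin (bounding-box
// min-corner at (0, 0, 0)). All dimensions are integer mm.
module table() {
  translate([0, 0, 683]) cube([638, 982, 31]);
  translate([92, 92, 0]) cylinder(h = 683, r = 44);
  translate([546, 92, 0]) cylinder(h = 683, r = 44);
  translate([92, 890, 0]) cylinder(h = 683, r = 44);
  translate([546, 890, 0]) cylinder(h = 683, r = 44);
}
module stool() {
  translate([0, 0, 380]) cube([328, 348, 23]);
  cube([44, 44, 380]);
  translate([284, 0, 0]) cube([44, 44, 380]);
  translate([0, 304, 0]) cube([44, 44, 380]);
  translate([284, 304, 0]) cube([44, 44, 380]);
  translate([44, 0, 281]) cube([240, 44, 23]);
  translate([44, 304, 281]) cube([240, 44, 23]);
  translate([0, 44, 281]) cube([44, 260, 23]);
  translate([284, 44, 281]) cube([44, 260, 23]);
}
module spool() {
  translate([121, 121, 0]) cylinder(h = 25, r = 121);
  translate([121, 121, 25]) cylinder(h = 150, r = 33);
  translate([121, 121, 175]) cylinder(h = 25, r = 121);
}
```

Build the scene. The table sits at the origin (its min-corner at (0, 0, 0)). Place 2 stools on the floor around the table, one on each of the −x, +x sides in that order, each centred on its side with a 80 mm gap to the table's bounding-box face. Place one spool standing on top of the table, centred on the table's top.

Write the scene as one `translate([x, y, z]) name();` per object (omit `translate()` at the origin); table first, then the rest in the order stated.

table();
translate([-408, 317, 0]) stool();
translate([718, 317, 0]) stool();
translate([198, 370, 714]) spool();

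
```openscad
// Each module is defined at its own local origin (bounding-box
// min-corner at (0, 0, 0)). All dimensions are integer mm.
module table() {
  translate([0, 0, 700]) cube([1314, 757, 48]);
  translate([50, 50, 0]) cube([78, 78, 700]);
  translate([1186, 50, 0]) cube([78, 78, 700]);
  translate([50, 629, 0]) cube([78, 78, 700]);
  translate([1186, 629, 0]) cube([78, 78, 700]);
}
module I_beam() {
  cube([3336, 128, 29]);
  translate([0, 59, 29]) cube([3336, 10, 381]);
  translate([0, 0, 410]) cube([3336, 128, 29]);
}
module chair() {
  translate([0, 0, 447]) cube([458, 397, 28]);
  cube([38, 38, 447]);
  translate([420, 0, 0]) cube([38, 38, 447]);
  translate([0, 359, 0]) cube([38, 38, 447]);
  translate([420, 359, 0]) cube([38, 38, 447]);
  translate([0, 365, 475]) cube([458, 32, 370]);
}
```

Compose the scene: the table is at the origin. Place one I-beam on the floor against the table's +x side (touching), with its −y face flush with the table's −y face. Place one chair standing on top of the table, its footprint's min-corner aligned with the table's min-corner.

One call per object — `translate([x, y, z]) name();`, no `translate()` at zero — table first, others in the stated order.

table();
translate([1314, 0, 0]) I_beam();
translate([0, 0, 748]) chair();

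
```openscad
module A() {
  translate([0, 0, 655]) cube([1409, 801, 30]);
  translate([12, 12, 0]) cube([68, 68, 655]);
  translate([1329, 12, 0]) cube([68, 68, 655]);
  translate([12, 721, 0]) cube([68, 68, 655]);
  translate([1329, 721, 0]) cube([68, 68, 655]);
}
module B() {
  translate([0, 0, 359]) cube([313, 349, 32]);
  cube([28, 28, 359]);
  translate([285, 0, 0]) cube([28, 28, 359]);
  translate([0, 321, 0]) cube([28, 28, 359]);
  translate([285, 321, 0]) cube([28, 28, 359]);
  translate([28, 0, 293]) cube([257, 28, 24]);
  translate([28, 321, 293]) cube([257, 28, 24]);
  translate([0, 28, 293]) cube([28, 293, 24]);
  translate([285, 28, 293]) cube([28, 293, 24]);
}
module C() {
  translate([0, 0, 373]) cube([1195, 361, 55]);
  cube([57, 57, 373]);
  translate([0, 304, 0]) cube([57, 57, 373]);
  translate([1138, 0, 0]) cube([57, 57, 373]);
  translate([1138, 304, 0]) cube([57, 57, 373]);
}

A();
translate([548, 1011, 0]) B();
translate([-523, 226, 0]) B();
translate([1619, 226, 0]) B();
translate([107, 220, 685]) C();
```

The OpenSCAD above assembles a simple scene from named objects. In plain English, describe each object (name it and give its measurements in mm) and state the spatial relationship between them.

A is a rectangular dining table. The top is 1409×801×30 mm with its upper surface at z = 685 mm. It stands on four 68×68 mm square legs, each inset 12 mm from the nearest pair of top edges, running from the floor to the underside of the top.

B is a four-legged stool. The seat is 313×349 mm, 32 mm thick, top at z = 391 mm. It stands on four square legs, each 28×28 mm in cross-section, from z = 0 to the seat underside, each flush with a corner of the seat. Four stretchers, 28 mm wide and 24 mm tall, connect adjacent legs with their undersides at z = 293 mm, each running between the inner faces of the legs it joins and aligned with the legs' outer faces on the other axis.

C is a long wooden bench with a 1195 mm (x) × 361 mm (y) seat, 55 mm thick, its top surface 428 mm above the floor. Four 57 mm square legs at the seat corners, flush with the edges, run from z = 0 to the seat underside.

Three stools sit around the table at the +y, −x, +x sides. The bench is on top of the table, centred.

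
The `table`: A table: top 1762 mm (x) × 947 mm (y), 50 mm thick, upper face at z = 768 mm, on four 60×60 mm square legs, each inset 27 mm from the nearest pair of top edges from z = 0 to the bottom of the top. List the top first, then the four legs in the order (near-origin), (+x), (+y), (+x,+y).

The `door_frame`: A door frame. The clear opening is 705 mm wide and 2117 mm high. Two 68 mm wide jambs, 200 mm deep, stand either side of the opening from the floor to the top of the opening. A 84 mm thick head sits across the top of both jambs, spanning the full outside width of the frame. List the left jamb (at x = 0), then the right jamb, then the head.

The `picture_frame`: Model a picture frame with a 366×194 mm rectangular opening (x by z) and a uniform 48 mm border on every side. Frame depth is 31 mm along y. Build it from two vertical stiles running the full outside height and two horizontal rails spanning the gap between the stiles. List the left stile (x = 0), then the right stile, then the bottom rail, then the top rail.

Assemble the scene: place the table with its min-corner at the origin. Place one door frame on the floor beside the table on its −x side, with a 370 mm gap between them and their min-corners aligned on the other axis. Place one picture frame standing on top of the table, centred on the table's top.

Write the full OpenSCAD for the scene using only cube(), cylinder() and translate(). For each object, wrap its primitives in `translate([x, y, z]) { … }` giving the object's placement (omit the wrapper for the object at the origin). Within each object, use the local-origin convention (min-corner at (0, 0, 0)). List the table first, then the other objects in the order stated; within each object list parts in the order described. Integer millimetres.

translate([0, 0, 718]) cube([1762, 947, 50]);
translate([27, 27, 0]) cube([60, 60, 718]);
translate([1675, 27, 0]) cube([60, 60, 718]);
translate([27, 860, 0]) cube([60, 60, 718]);
translate([1675, 860, 0]) cube([60, 60, 718]);
translate([-1211, 0, 0]) {
  cube([68, 200, 2117]);
  translate([773, 0, 0]) cube([68, 200, 2117]);
  translate([0, 0, 2117]) cube([841, 200, 84]);
}
translate([650, 458, 768]) {
  cube([48, 31, 290]);
  translate([414, 0, 0]) cube([48, 31, 290]);
  translate([48, 0, 0]) cube([366, 31, 48]);
  translate([48, 0, 242]) cube([366, 31, 48]);
}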